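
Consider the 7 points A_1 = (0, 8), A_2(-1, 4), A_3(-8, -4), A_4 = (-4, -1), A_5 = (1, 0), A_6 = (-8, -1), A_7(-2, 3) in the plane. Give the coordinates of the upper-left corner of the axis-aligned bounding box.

x-range [-8, 1], y-range [-4, 8].
The upper-left corner is (-8, 8).

(-8, 8)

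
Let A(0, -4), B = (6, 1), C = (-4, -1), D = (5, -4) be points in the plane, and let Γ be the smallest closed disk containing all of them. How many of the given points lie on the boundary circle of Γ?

3

The minimum enclosing circle of a finite set is fixed by two of the points (as a diameter) or three (as a circumcircle).
The minimum enclosing circle is determined by three boundary points: B, C, D.
Their circumcentre is (1.125, -0.625) with r² = 26.40625.
The farthest remaining point A is at distance² 12.65625 ≤ 26.40625.
The points at distance exactly r from the centre are B, C, D — 3 points.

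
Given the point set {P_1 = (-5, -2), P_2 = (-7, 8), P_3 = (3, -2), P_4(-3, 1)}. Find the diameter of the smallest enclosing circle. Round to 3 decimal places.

A smallest enclosing disk is always determined by at most three of the input points on its boundary.
The farthest pair is P_2–P_3 with squared distance 200. The circle on this segment as diameter has centre (-2, 3) and r² = 200/4 = 50.
Check P_1: distance² to centre = 34 ≤ 50, so it lies inside.
All remaining points lie in this disk, and no smaller disk contains both endpoints, so this is the minimum enclosing circle.
Diameter = 2r = 2√50 ≈ 14.142.

14.142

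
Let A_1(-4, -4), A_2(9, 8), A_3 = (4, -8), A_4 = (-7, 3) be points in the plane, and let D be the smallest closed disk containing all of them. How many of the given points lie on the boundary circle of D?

3

By Welzl's lemma the MEC is supported by two points (diametrically opposite) or three points (on a circumcircle).
The minimum enclosing circle is determined by three boundary points: A_2, A_3, A_4.
Their circumcentre is (97/42, 55/42) with r² = 78961/882.
The farthest remaining point A_1 is at distance² 59977/882 ≤ 78961/882.
The points at distance exactly r from the centre are A_2, A_3, A_4 — 3 points.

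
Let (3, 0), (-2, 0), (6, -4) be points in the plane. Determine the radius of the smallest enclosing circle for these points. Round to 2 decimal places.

4.47

Call the three points A, B, C in the order given.
Side lengths²: AB² = 25, AC² = 25, BC² = 80.
Since BC² = 80 ≥ 25 + 25 = 50, the angle opposite BC is not acute, so the smallest enclosing circle has BC as diameter.
Centre = midpoint of BC = (2, -2), r² = 80/4 = 20.
r = √20 ≈ 4.47.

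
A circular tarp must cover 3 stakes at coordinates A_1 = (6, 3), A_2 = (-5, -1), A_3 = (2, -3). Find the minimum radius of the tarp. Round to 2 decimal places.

Side lengths²: A_1A_2² = 137, A_1A_3² = 52, A_2A_3² = 53.
Since A_1A_2² = 137 ≥ 53 + 52 = 105, the angle opposite A_1A_2 is not acute, so the smallest enclosing circle has A_1A_2 as diameter.
Centre = midpoint of A_1A_2 = (0.5, 1), r² = 137/4 = 34.25.
r = √(34.25) ≈ 5.85.

5.85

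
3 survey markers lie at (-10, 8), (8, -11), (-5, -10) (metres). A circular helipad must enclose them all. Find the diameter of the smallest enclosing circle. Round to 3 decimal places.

26.173

Call the three points A, B, C in the order given.
Side lengths²: AB² = 685, AC² = 349, BC² = 170.
Since AB² = 685 ≥ 349 + 170 = 519, the angle opposite AB is not acute, so the smallest enclosing circle has AB as diameter.
Centre = midpoint of AB = (-1, -1.5), r² = 685/4 = 171.25.
Diameter = 2r = 2√(171.25) ≈ 26.173.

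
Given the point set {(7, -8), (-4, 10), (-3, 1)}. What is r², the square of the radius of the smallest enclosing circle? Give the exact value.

111.25

Call the three points A, B, C in the order given.
Side lengths²: AB² = 445, AC² = 181, BC² = 82.
Since AB² = 445 ≥ 181 + 82 = 263, the angle opposite AB is not acute, so the smallest enclosing circle has AB as diameter.
Centre = midpoint of AB = (1.5, 1), r² = 445/4 = 111.25.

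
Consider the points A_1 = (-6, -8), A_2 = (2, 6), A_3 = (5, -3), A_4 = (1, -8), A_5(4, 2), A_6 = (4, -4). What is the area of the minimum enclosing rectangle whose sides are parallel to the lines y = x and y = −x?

143

In coordinates u = x + y, v = x − y the rectangle is axis-aligned; the map (x,y)→(u,v) scales areas by 2.
u-values: -14, 8, 2, -7, 6, 0; range = 8 − (-14) = 22.
v-values: 2, -4, 8, 9, 2, 8; range = 9 − (-4) = 13.
Area = (22 × 13) / 2 = 143.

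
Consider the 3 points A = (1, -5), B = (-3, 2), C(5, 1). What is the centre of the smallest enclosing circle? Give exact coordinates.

(0.75, -0.5)

Side lengths²: AB² = 65, AC² = 52, BC² = 65.
Since BC² = 65 < 65 + 52 = 117, the triangle is acute, so the smallest enclosing circle is the circumcircle.
Circumcentre = (0.75, -0.5), r² = 20.3125.
Centre = (0.75, -0.5).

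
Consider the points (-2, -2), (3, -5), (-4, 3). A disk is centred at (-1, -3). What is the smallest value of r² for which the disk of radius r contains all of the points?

The required radius is the distance from (-1, -3) to the farthest point.
Squared distances: 2, 20, 45.
Maximum is 45, attained at (-4, 3).

45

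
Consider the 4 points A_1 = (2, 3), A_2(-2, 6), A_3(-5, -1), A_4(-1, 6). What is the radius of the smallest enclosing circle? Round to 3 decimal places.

4.178

A smallest enclosing disk is always determined by at most three of the input points on its boundary.
The minimum enclosing circle is determined by three boundary points: A_1, A_3, A_4.
Their circumcentre is (-45/22, 43/22) with r² = 4225/242.
The farthest remaining point A_2 is at distance² 3961/242 ≤ 4225/242.
r = √(4225/242) ≈ 4.178.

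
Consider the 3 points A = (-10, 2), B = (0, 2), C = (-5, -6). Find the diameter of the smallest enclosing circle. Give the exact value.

Side lengths²: AB² = 100, AC² = 89, BC² = 89.
Since AB² = 100 < 89 + 89 = 178, the triangle is acute, so the smallest enclosing circle is the circumcircle.
Circumcentre = (-5, -0.4375), r² = 30.94140625.
Diameter = 2r = 2√(30.94140625) = 11.125.

11.125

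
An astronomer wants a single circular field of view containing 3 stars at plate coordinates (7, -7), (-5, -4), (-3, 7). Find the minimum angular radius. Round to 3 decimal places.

8.602

Call the three points A, B, C in the order given.
Side lengths²: AB² = 153, AC² = 296, BC² = 125.
Since AC² = 296 ≥ 153 + 125 = 278, the angle opposite AC is not acute, so the smallest enclosing circle has AC as diameter.
Centre = midpoint of AC = (2, 0), r² = 296/4 = 74.
r = √74 ≈ 8.602.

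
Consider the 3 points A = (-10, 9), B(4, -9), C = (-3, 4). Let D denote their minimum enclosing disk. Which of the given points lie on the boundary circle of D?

A, B

Side lengths²: AB² = 520, AC² = 74, BC² = 218.
Since AB² = 520 ≥ 218 + 74 = 292, the angle opposite AB is not acute, so the smallest enclosing circle has AB as diameter.
Centre = midpoint of AB = (-3, 0), r² = 520/4 = 130.
The points at distance exactly r from the centre are A, B — 2 points.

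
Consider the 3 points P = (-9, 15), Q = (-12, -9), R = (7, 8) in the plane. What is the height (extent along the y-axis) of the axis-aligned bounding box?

max y = 15, min y = -9, so height = 24.

24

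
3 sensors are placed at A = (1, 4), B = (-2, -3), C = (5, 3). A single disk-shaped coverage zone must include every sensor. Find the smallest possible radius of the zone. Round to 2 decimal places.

4.61

Side lengths²: AB² = 58, AC² = 17, BC² = 85.
Since BC² = 85 ≥ 58 + 17 = 75, the angle opposite BC is not acute, so the smallest enclosing circle has BC as diameter.
Centre = midpoint of BC = (1.5, 0), r² = 85/4 = 21.25.
r = √(21.25) ≈ 4.61.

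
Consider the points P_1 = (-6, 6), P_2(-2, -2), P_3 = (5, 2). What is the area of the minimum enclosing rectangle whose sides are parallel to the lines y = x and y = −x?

In coordinates u = x + y, v = x − y the rectangle is axis-aligned; the map (x,y)→(u,v) scales areas by 2.
u-values: 0, -4, 7; range = 7 − (-4) = 11.
v-values: -12, 0, 3; range = 3 − (-12) = 15.
Area = (11 × 15) / 2 = 82.5.

82.5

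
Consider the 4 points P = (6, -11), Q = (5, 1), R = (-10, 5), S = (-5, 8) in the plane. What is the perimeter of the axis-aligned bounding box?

70

Width = max x − min x = 6 − (-10) = 16.
Height = max y − min y = 8 − (-11) = 19.
Perimeter = 2(16 + 19) = 70.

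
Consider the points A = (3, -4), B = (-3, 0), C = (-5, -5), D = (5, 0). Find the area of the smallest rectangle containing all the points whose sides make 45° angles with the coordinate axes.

75

In coordinates u = x + y, v = x − y the rectangle is axis-aligned; the map (x,y)→(u,v) scales areas by 2.
u-values: -1, -3, -10, 5; range = 5 − (-10) = 15.
v-values: 7, -3, 0, 5; range = 7 − (-3) = 10.
Area = (15 × 10) / 2 = 75.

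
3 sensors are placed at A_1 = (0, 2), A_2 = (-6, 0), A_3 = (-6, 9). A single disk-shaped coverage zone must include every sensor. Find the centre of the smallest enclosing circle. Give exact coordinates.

Side lengths²: A_1A_2² = 40, A_1A_3² = 85, A_2A_3² = 81.
Since A_1A_3² = 85 < 81 + 40 = 121, the triangle is acute, so the smallest enclosing circle is the circumcircle.
Circumcentre = (-25/6, 4.5), r² = 425/18.
Centre = (-25/6, 4.5).

(-25/6, 4.5)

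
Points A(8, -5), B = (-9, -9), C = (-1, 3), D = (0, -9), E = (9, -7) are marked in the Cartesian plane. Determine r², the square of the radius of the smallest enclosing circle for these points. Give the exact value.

85.28

The minimum enclosing circle is determined by three boundary points: B, C, E.
Their circumcentre is (-0.2, -6.2) with r² = 85.28.
The farthest remaining point A is at distance² 68.68 ≤ 85.28.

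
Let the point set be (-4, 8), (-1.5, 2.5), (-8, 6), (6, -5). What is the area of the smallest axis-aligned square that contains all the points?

The bounding box has width 14 and height 13.
An axis-aligned square enclosing the set must have side ≥ max(width, height).
So the minimum side is max(14, 13) = 14.
Area = 14² = 196.

196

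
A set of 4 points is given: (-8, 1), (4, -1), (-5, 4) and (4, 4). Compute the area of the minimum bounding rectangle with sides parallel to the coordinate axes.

x ranges over [-8, 4], width 12.
y ranges over [-1, 4], height 5.
Area = 12 × 5 = 60.

60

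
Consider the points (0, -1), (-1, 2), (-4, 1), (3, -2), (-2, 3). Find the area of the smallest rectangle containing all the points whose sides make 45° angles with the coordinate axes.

In coordinates u = x + y, v = x − y the rectangle is axis-aligned; the map (x,y)→(u,v) scales areas by 2.
u-values: -1, 1, -3, 1, 1; range = 1 − (-3) = 4.
v-values: 1, -3, -5, 5, -5; range = 5 − (-5) = 10.
Area = (4 × 10) / 2 = 20.

20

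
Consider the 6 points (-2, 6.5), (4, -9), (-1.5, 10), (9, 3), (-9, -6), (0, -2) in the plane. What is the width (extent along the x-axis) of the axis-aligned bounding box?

max x = 9, min x = -9, so width = 18.

18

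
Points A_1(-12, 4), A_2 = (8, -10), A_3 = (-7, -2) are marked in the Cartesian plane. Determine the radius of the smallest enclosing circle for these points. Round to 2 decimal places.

12.21

Side lengths²: A_1A_2² = 596, A_1A_3² = 61, A_2A_3² = 289.
Since A_1A_2² = 596 ≥ 289 + 61 = 350, the angle opposite A_1A_2 is not acute, so the smallest enclosing circle has A_1A_2 as diameter.
Centre = midpoint of A_1A_2 = (-2, -3), r² = 596/4 = 149.
r = √149 ≈ 12.21.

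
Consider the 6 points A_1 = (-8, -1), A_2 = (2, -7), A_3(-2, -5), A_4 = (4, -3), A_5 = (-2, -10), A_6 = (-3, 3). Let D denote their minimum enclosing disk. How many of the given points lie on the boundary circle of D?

The farthest pair is A_5–A_6 with squared distance 170. The circle on this segment as diameter has centre (-2.5, -3.5) and r² = 170/4 = 42.5.
Check A_1: distance² to centre = 36.5 ≤ 42.5, so it lies inside.
All remaining points lie in this disk, and no smaller disk contains both endpoints, so this is the minimum enclosing circle.
The points at distance exactly r from the centre are A_4, A_5, A_6 — 3 points.

3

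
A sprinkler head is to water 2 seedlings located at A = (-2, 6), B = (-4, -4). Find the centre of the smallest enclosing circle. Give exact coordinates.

The smallest circle enclosing two points has them as diameter endpoints.
Centre = midpoint = (-3, 1); r² = |AB|²/4 = 104/4 = 26.
Centre = (-3, 1).

(-3, 1)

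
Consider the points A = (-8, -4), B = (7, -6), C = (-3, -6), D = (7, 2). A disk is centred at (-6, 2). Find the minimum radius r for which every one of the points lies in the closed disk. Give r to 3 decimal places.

The required radius is the distance from (-6, 2) to the farthest point.
Squared distances: 40, 233, 73, 169.
Maximum is 233, attained at B.
r = √233 ≈ 15.264.

15.264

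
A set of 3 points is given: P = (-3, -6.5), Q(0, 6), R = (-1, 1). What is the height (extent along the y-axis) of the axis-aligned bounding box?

12.5

max y = 6, min y = -6.5, so height = 12.5.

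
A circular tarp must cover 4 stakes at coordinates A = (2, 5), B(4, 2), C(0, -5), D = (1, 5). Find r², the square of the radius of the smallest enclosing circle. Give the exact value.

A smallest enclosing disk is always determined by at most three of the input points on its boundary.
The farthest pair is A–C with squared distance 104. The circle on this segment as diameter has centre (1, 0) and r² = 104/4 = 26.
Check B: distance² to centre = 13 ≤ 26, so it lies inside.
All remaining points lie in this disk, and no smaller disk contains both endpoints, so this is the minimum enclosing circle.

26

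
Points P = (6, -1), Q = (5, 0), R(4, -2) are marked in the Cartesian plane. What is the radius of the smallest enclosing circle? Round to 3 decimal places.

1.179

Side lengths²: PQ² = 2, PR² = 5, QR² = 5.
Since QR² = 5 < 5 + 2 = 7, the triangle is acute, so the smallest enclosing circle is the circumcircle.
Circumcentre = (29/6, -7/6), r² = 25/18.
r = √(25/18) ≈ 1.179.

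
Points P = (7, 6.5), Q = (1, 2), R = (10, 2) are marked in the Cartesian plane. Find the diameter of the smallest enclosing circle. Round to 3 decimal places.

9.014

Side lengths²: PQ² = 56.25, PR² = 29.25, QR² = 81.
Since QR² = 81 < 56.25 + 29.25 = 85.5, the triangle is acute, so the smallest enclosing circle is the circumcircle.
Circumcentre = (5.5, 2.25), r² = 20.3125.
Diameter = 2r = 2√(20.3125) ≈ 9.014.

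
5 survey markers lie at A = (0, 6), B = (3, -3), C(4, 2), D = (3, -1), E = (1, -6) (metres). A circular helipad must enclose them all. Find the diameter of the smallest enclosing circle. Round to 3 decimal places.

A smallest enclosing disk is always determined by at most three of the input points on its boundary.
The farthest pair is A–E with squared distance 145. The circle on this segment as diameter has centre (0.5, 0) and r² = 145/4 = 36.25.
Check B: distance² to centre = 15.25 ≤ 36.25, so it lies inside.
All remaining points lie in this disk, and no smaller disk contains both endpoints, so this is the minimum enclosing circle.
Diameter = 2r = 2√(36.25) ≈ 12.042.

12.042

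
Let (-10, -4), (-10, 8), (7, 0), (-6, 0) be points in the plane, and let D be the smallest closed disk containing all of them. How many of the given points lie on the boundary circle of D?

A smallest enclosing disk is always determined by at most three of the input points on its boundary.
The minimum enclosing circle is determined by three boundary points: (-10, -4), (-10, 8), (7, 0).
Their circumcentre is (-83/34, 2) with r² = 107665/1156.
The farthest remaining point (-6, 0) is at distance² 19265/1156 ≤ 107665/1156.
The points at distance exactly r from the centre are (-10, -4), (-10, 8), (7, 0) — 3 points.

3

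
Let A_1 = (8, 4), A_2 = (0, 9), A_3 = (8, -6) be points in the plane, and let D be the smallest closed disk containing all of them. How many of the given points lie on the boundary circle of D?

Side lengths²: A_1A_2² = 89, A_1A_3² = 100, A_2A_3² = 289.
Since A_2A_3² = 289 ≥ 100 + 89 = 189, the angle opposite A_2A_3 is not acute, so the smallest enclosing circle has A_2A_3 as diameter.
Centre = midpoint of A_2A_3 = (4, 1.5), r² = 289/4 = 72.25.
The points at distance exactly r from the centre are A_2, A_3 — 2 points.

2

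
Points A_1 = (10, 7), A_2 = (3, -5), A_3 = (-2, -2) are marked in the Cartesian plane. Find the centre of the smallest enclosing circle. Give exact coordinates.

(73/18, 131/54)

Side lengths²: A_1A_2² = 193, A_1A_3² = 225, A_2A_3² = 34.
Since A_1A_3² = 225 < 193 + 34 = 227, the triangle is acute, so the smallest enclosing circle is the circumcircle.
Circumcentre = (73/18, 131/54), r² = 82025/1458.
Centre = (73/18, 131/54).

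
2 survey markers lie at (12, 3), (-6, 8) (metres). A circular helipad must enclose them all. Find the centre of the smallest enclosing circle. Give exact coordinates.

(3, 5.5)

The smallest circle enclosing two points has them as diameter endpoints.
Centre = midpoint = (3, 5.5); r² = |(12, 3)−(-6, 8)|²/4 = 349/4 = 87.25.
Centre = (3, 5.5).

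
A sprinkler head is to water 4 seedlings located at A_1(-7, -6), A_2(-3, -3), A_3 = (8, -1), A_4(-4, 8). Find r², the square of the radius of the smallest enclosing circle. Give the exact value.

By Welzl's lemma the MEC is supported by two points (diametrically opposite) or three points (on a circumcircle).
The minimum enclosing circle is determined by three boundary points: A_1, A_3, A_4.
Their circumcentre is (-17/26, -1/26) with r² = 25625/338.
The farthest remaining point A_2 is at distance² 4825/338 ≤ 25625/338.

25625/338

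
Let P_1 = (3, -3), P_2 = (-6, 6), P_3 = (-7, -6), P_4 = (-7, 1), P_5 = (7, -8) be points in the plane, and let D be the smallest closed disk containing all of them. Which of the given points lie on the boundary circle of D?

By Welzl's lemma the MEC is supported by two points (diametrically opposite) or three points (on a circumcircle).
The farthest pair is P_2–P_5 with squared distance 365. The circle on this segment as diameter has centre (0.5, -1) and r² = 365/4 = 91.25.
Check P_1: distance² to centre = 10.25 ≤ 91.25, so it lies inside.
All remaining points lie in this disk, and no smaller disk contains both endpoints, so this is the minimum enclosing circle.
The points at distance exactly r from the centre are P_2, P_5 — 2 points.

P_2, P_5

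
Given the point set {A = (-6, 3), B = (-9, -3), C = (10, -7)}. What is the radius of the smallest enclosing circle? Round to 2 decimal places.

9.75

Side lengths²: AB² = 45, AC² = 356, BC² = 377.
Since BC² = 377 < 356 + 45 = 401, the triangle is acute, so the smallest enclosing circle is the circumcircle.
Circumcentre = (29/42, -86/21), r² = 167765/1764.
r = √(167765/1764) ≈ 9.75.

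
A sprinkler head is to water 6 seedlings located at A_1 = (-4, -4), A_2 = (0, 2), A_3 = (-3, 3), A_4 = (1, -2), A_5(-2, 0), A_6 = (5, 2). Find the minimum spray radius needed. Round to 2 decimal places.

A smallest enclosing disk is always determined by at most three of the input points on its boundary.
The farthest pair is A_1–A_6 with squared distance 117. The circle on this segment as diameter has centre (0.5, -1) and r² = 117/4 = 29.25.
Check A_2: distance² to centre = 9.25 ≤ 29.25, so it lies inside.
All remaining points lie in this disk, and no smaller disk contains both endpoints, so this is the minimum enclosing circle.
r = √(29.25) ≈ 5.41.

5.41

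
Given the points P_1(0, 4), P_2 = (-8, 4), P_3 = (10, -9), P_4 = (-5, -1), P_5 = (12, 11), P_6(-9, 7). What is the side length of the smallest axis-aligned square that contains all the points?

The bounding box has width 21 and height 20.
An axis-aligned square enclosing the set must have side ≥ max(width, height).
So the minimum side is max(21, 20) = 21.

21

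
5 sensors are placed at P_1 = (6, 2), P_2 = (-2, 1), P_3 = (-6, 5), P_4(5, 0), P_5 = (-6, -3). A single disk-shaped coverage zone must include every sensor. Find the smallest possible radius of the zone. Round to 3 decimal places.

6.700

A smallest enclosing disk is always determined by at most three of the input points on its boundary.
The minimum enclosing circle is determined by three boundary points: P_1, P_3, P_5.
Their circumcentre is (-0.625, 1) with r² = 44.890625.
The farthest remaining point P_4 is at distance² 32.640625 ≤ 44.890625.
r = √(44.890625) ≈ 6.700.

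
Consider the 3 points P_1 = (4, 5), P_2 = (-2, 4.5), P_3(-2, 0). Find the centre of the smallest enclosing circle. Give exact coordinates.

(1, 2.5)

Side lengths²: P_1P_2² = 36.25, P_1P_3² = 61, P_2P_3² = 20.25.
Since P_1P_3² = 61 ≥ 36.25 + 20.25 = 56.5, the angle opposite P_1P_3 is not acute, so the smallest enclosing circle has P_1P_3 as diameter.
Centre = midpoint of P_1P_3 = (1, 2.5), r² = 61/4 = 15.25.
Centre = (1, 2.5).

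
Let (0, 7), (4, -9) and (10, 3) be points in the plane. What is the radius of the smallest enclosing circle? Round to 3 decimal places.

8.275

Call the three points A, B, C in the order given.
Side lengths²: AB² = 272, AC² = 116, BC² = 180.
Since AB² = 272 < 180 + 116 = 296, the triangle is acute, so the smallest enclosing circle is the circumcircle.
Circumcentre = (8/3, -5/6), r² = 2465/36.
r = √(2465/36) ≈ 8.275.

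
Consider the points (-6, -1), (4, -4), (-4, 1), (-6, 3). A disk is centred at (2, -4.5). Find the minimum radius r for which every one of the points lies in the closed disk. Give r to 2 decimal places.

The required radius is the distance from (2, -4.5) to the farthest point.
Squared distances: 76.25, 4.25, 66.25, 120.25.
Maximum is 120.25, attained at (-6, 3).
r = √(120.25) ≈ 10.97.

10.97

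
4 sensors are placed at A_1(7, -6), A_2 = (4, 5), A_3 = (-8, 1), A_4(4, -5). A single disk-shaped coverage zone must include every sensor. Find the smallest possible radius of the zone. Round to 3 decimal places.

8.289

A smallest enclosing disk is always determined by at most three of the input points on its boundary.
The minimum enclosing circle is determined by three boundary points: A_1, A_2, A_3.
Their circumcentre is (-11/36, -25/12) with r² = 44525/648.
The farthest remaining point A_4 is at distance² 17525/648 ≤ 44525/648.
r = √(44525/648) ≈ 8.289.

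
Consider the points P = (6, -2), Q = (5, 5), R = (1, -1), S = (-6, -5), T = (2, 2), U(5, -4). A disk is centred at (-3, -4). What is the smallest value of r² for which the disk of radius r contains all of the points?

The required radius is the distance from (-3, -4) to the farthest point.
Squared distances: 85, 145, 25, 10, 61, 64.
Maximum is 145, attained at Q.

145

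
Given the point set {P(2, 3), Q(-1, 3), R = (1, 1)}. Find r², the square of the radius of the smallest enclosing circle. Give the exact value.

Side lengths²: PQ² = 9, PR² = 5, QR² = 8.
Since PQ² = 9 < 8 + 5 = 13, the triangle is acute, so the smallest enclosing circle is the circumcircle.
Circumcentre = (0.5, 2.5), r² = 2.5.

2.5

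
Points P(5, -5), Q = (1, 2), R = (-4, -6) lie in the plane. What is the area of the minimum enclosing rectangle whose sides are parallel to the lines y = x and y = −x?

71.5

In coordinates u = x + y, v = x − y the rectangle is axis-aligned; the map (x,y)→(u,v) scales areas by 2.
u-values: 0, 3, -10; range = 3 − (-10) = 13.
v-values: 10, -1, 2; range = 10 − (-1) = 11.
Area = (13 × 11) / 2 = 71.5.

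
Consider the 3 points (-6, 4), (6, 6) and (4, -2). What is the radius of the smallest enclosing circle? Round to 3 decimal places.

Call the three points A, B, C in the order given.
Side lengths²: AB² = 148, AC² = 136, BC² = 68.
Since AB² = 148 < 136 + 68 = 204, the triangle is acute, so the smallest enclosing circle is the circumcircle.
Circumcentre = (7/23, 73/23), r² = 21386/529.
r = √(21386/529) ≈ 6.358.

6.358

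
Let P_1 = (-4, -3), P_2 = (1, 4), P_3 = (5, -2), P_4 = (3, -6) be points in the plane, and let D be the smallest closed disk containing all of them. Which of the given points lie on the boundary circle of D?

P_1, P_2, P_4

By Welzl's lemma the MEC is supported by two points (diametrically opposite) or three points (on a circumcircle).
The minimum enclosing circle is determined by three boundary points: P_1, P_2, P_4.
Their circumcentre is (0.90625, -1.21875) with r² = 27.244140625.
The farthest remaining point P_3 is at distance² 17.369140625 ≤ 27.244140625.
The points at distance exactly r from the centre are P_1, P_2, P_4 — 3 points.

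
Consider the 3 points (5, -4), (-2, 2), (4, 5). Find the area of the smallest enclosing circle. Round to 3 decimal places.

Call the three points A, B, C in the order given.
Side lengths²: AB² = 85, AC² = 82, BC² = 45.
Since AB² = 85 < 82 + 45 = 127, the triangle is acute, so the smallest enclosing circle is the circumcircle.
Circumcentre = (99/38, 11/38), r² = 17425/722.
Area = π·r² = π·17425/722 ≈ 75.820.

75.820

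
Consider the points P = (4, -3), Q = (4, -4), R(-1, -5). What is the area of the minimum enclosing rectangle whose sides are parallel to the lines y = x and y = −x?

14

In coordinates u = x + y, v = x − y the rectangle is axis-aligned; the map (x,y)→(u,v) scales areas by 2.
u-values: 1, 0, -6; range = 1 − (-6) = 7.
v-values: 7, 8, 4; range = 8 − 4 = 4.
Area = (7 × 4) / 2 = 14.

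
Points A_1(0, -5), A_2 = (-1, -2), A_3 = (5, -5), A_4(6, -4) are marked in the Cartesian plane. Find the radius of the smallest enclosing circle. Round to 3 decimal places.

3.640

A smallest enclosing disk is always determined by at most three of the input points on its boundary.
The farthest pair is A_2–A_4 with squared distance 53. The circle on this segment as diameter has centre (2.5, -3) and r² = 53/4 = 13.25.
Check A_1: distance² to centre = 10.25 ≤ 13.25, so it lies inside.
All remaining points lie in this disk, and no smaller disk contains both endpoints, so this is the minimum enclosing circle.
r = √(13.25) ≈ 3.640.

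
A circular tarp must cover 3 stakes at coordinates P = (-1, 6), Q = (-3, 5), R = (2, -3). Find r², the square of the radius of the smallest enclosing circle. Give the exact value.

Side lengths²: PQ² = 5, PR² = 90, QR² = 89.
Since PR² = 90 < 89 + 5 = 94, the triangle is acute, so the smallest enclosing circle is the circumcircle.
Circumcentre = (1/14, 19/14), r² = 2225/98.

2225/98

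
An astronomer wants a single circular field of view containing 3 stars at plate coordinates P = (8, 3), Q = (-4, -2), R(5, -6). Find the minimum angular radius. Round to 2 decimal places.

6.53

Side lengths²: PQ² = 169, PR² = 90, QR² = 97.
Since PQ² = 169 < 97 + 90 = 187, the triangle is acute, so the smallest enclosing circle is the circumcircle.
Circumcentre = (139/62, -5/62), r² = 81965/1922.
r = √(81965/1922) ≈ 6.53.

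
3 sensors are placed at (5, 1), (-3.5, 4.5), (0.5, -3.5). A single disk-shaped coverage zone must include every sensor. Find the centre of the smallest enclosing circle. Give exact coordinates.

(1/6, 4/3)

Call the three points A, B, C in the order given.
Side lengths²: AB² = 84.5, AC² = 40.5, BC² = 80.
Since AB² = 84.5 < 80 + 40.5 = 120.5, the triangle is acute, so the smallest enclosing circle is the circumcircle.
Circumcentre = (1/6, 4/3), r² = 845/36.
Centre = (1/6, 4/3).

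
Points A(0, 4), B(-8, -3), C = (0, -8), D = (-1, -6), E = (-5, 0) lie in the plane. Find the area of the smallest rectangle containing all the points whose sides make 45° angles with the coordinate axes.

In coordinates u = x + y, v = x − y the rectangle is axis-aligned; the map (x,y)→(u,v) scales areas by 2.
u-values: 4, -11, -8, -7, -5; range = 4 − (-11) = 15.
v-values: -4, -5, 8, 5, -5; range = 8 − (-5) = 13.
Area = (15 × 13) / 2 = 97.5.

97.5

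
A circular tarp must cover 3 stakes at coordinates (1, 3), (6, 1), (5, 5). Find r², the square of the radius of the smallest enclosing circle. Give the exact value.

2465/324

Call the three points A, B, C in the order given.
Side lengths²: AB² = 29, AC² = 20, BC² = 17.
Since AB² = 29 < 20 + 17 = 37, the triangle is acute, so the smallest enclosing circle is the circumcircle.
Circumcentre = (67/18, 23/9), r² = 2465/324.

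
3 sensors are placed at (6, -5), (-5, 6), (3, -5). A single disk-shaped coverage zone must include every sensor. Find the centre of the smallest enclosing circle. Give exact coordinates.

(0.5, 0.5)

Call the three points A, B, C in the order given.
Side lengths²: AB² = 242, AC² = 9, BC² = 185.
Since AB² = 242 ≥ 185 + 9 = 194, the angle opposite AB is not acute, so the smallest enclosing circle has AB as diameter.
Centre = midpoint of AB = (0.5, 0.5), r² = 242/4 = 60.5.
Centre = (0.5, 0.5).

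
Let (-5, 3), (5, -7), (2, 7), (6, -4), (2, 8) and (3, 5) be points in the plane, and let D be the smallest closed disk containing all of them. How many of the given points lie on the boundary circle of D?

3

By Welzl's lemma the MEC is supported by two points (diametrically opposite) or three points (on a circumcircle).
The minimum enclosing circle is determined by three boundary points: (-5, 3), (5, -7), (2, 8).
Their circumcentre is (2.25, 0.25) with r² = 60.125.
The farthest remaining point (2, 7) is at distance² 45.625 ≤ 60.125.
The points at distance exactly r from the centre are (-5, 3), (5, -7), (2, 8) — 3 points.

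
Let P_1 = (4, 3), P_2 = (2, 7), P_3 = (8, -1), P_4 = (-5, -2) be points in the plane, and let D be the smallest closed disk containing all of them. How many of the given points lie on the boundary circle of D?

3

By Welzl's lemma the MEC is supported by two points (diametrically opposite) or three points (on a circumcircle).
The minimum enclosing circle is determined by three boundary points: P_2, P_3, P_4.
Their circumcentre is (15/11, 3/11) with r² = 5525/121.
The farthest remaining point P_1 is at distance² 1741/121 ≤ 5525/121.
The points at distance exactly r from the centre are P_2, P_3, P_4 — 3 points.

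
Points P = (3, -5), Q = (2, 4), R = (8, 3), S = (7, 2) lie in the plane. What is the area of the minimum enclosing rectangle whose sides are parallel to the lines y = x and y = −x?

65

In coordinates u = x + y, v = x − y the rectangle is axis-aligned; the map (x,y)→(u,v) scales areas by 2.
u-values: -2, 6, 11, 9; range = 11 − (-2) = 13.
v-values: 8, -2, 5, 5; range = 8 − (-2) = 10.
Area = (13 × 10) / 2 = 65.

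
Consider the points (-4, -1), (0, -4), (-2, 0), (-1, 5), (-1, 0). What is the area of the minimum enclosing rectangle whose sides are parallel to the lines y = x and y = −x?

45

In coordinates u = x + y, v = x − y the rectangle is axis-aligned; the map (x,y)→(u,v) scales areas by 2.
u-values: -5, -4, -2, 4, -1; range = 4 − (-5) = 9.
v-values: -3, 4, -2, -6, -1; range = 4 − (-6) = 10.
Area = (9 × 10) / 2 = 45.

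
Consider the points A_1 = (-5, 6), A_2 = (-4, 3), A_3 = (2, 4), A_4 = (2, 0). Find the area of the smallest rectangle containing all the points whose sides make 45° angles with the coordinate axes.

In coordinates u = x + y, v = x − y the rectangle is axis-aligned; the map (x,y)→(u,v) scales areas by 2.
u-values: 1, -1, 6, 2; range = 6 − (-1) = 7.
v-values: -11, -7, -2, 2; range = 2 − (-11) = 13.
Area = (7 × 13) / 2 = 45.5.

45.5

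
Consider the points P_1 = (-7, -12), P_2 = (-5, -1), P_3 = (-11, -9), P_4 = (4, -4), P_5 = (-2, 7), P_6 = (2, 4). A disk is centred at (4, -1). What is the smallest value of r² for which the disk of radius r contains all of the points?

289

The required radius is the distance from (4, -1) to the farthest point.
Squared distances: 242, 81, 289, 9, 100, 29.
Maximum is 289, attained at P_3.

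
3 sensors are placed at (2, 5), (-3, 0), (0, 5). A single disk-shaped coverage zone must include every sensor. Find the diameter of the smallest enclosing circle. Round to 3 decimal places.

7.071

Call the three points A, B, C in the order given.
Side lengths²: AB² = 50, AC² = 4, BC² = 34.
Since AB² = 50 ≥ 34 + 4 = 38, the angle opposite AB is not acute, so the smallest enclosing circle has AB as diameter.
Centre = midpoint of AB = (-0.5, 2.5), r² = 50/4 = 12.5.
Diameter = 2r = 2√(12.5) ≈ 7.071.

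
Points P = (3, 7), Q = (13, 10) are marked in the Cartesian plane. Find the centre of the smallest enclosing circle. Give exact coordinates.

The smallest circle enclosing two points has them as diameter endpoints.
Centre = midpoint = (8, 8.5); r² = |PQ|²/4 = 109/4 = 27.25.
Centre = (8, 8.5).

(8, 8.5)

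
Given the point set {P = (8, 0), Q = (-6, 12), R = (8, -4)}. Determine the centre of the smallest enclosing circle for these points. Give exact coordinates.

(1, 4)

Side lengths²: PQ² = 340, PR² = 16, QR² = 452.
Since QR² = 452 ≥ 340 + 16 = 356, the angle opposite QR is not acute, so the smallest enclosing circle has QR as diameter.
Centre = midpoint of QR = (1, 4), r² = 452/4 = 113.
Centre = (1, 4).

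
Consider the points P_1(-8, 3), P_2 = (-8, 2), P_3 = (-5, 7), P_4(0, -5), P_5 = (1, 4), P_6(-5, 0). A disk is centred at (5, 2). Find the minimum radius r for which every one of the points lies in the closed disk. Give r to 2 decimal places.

13.04

The required radius is the distance from (5, 2) to the farthest point.
Squared distances: 170, 169, 125, 74, 20, 104.
Maximum is 170, attained at P_1.
r = √170 ≈ 13.04.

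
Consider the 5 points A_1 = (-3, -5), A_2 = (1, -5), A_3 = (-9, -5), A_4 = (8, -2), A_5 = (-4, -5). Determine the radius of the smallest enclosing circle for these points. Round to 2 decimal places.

The minimum enclosing circle of a finite set is fixed by two of the points (as a diameter) or three (as a circumcircle).
The farthest pair is A_3–A_4 with squared distance 298. The circle on this segment as diameter has centre (-0.5, -3.5) and r² = 298/4 = 74.5.
Check A_1: distance² to centre = 8.5 ≤ 74.5, so it lies inside.
All remaining points lie in this disk, and no smaller disk contains both endpoints, so this is the minimum enclosing circle.
r = √(74.5) ≈ 8.63.

8.63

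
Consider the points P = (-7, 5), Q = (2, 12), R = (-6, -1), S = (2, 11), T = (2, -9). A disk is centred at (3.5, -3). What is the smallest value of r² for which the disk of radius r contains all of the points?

The required radius is the distance from (3.5, -3) to the farthest point.
Squared distances: 174.25, 227.25, 94.25, 198.25, 38.25.
Maximum is 227.25, attained at Q.

227.25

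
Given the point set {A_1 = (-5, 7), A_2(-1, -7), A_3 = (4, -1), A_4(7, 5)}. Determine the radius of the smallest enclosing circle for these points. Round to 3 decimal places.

By Welzl's lemma the MEC is supported by two points (diametrically opposite) or three points (on a circumcircle).
The minimum enclosing circle is determined by three boundary points: A_1, A_2, A_4.
Their circumcentre is (0.15, 0.9) with r² = 63.7325.
The farthest remaining point A_3 is at distance² 18.4325 ≤ 63.7325.
r = √(63.7325) ≈ 7.983.

7.983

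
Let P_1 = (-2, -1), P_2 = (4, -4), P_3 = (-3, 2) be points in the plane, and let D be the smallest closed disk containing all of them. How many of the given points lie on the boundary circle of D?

Side lengths²: P_1P_2² = 45, P_1P_3² = 10, P_2P_3² = 85.
Since P_2P_3² = 85 ≥ 45 + 10 = 55, the angle opposite P_2P_3 is not acute, so the smallest enclosing circle has P_2P_3 as diameter.
Centre = midpoint of P_2P_3 = (0.5, -1), r² = 85/4 = 21.25.
The points at distance exactly r from the centre are P_2, P_3 — 2 points.

2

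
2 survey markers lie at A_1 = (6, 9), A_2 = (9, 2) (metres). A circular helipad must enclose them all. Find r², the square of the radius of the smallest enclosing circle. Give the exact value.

The smallest circle enclosing two points has them as diameter endpoints.
Centre = midpoint = (7.5, 5.5); r² = |A_1A_2|²/4 = 58/4 = 14.5.

14.5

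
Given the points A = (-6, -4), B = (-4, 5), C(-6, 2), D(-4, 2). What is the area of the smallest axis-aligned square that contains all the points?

81

The bounding box has width 2 and height 9.
An axis-aligned square enclosing the set must have side ≥ max(width, height).
So the minimum side is max(2, 9) = 9.
Area = 9² = 81.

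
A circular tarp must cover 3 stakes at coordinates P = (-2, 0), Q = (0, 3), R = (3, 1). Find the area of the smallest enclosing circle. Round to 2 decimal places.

Side lengths²: PQ² = 13, PR² = 26, QR² = 13.
Since PR² = 26 ≥ 13 + 13 = 26, the angle opposite PR is not acute, so the smallest enclosing circle has PR as diameter.
Centre = midpoint of PR = (0.5, 0.5), r² = 26/4 = 6.5.
Area = π·r² = π·6.5 ≈ 20.42.

20.42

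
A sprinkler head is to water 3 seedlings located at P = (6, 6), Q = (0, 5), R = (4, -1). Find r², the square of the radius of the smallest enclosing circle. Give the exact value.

Side lengths²: PQ² = 37, PR² = 53, QR² = 52.
Since PR² = 53 < 52 + 37 = 89, the triangle is acute, so the smallest enclosing circle is the circumcircle.
Circumcentre = (3.425, 2.95), r² = 15.933125.

15.933125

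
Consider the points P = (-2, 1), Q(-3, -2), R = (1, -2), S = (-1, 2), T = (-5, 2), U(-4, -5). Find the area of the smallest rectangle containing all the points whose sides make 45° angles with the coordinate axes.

In coordinates u = x + y, v = x − y the rectangle is axis-aligned; the map (x,y)→(u,v) scales areas by 2.
u-values: -1, -5, -1, 1, -3, -9; range = 1 − (-9) = 10.
v-values: -3, -1, 3, -3, -7, 1; range = 3 − (-7) = 10.
Area = (10 × 10) / 2 = 50.

50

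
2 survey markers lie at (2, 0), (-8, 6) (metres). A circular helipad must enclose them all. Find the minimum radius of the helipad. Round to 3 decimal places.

5.831

The smallest circle enclosing two points has them as diameter endpoints.
Centre = midpoint = (-3, 3); r² = |(2, 0)−(-8, 6)|²/4 = 136/4 = 34.
r = √34 ≈ 5.831.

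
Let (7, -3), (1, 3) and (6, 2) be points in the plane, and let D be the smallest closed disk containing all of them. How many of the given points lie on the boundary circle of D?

Call the three points A, B, C in the order given.
Side lengths²: AB² = 72, AC² = 26, BC² = 26.
Since AB² = 72 ≥ 26 + 26 = 52, the angle opposite AB is not acute, so the smallest enclosing circle has AB as diameter.
Centre = midpoint of AB = (4, 0), r² = 72/4 = 18.
The points at distance exactly r from the centre are (7, -3), (1, 3) — 2 points.

2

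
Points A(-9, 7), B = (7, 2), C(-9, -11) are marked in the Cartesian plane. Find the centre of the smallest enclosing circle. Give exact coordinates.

(-3.03125, -2)

Side lengths²: AB² = 281, AC² = 324, BC² = 425.
Since BC² = 425 < 324 + 281 = 605, the triangle is acute, so the smallest enclosing circle is the circumcircle.
Circumcentre = (-3.03125, -2), r² = 116.6259765625.
Centre = (-3.03125, -2).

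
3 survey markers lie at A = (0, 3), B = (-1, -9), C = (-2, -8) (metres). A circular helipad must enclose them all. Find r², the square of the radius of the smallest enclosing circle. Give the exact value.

Side lengths²: AB² = 145, AC² = 125, BC² = 2.
Since AB² = 145 ≥ 125 + 2 = 127, the angle opposite AB is not acute, so the smallest enclosing circle has AB as diameter.
Centre = midpoint of AB = (-0.5, -3), r² = 145/4 = 36.25.

36.25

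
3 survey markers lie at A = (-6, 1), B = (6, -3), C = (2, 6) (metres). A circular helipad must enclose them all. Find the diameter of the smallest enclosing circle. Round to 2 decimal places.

12.77

Side lengths²: AB² = 160, AC² = 89, BC² = 97.
Since AB² = 160 < 97 + 89 = 186, the triangle is acute, so the smallest enclosing circle is the circumcircle.
Circumcentre = (13/46, -7/46), r² = 43165/1058.
Diameter = 2r = 2√(43165/1058) ≈ 12.77.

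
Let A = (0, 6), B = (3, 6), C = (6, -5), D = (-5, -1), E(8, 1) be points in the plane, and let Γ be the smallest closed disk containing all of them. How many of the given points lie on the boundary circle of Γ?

3

A smallest enclosing disk is always determined by at most three of the input points on its boundary.
The minimum enclosing circle is determined by three boundary points: C, D, E.
Their circumcentre is (113/74, -13/74) with r² = 118505/2738.
The farthest remaining point A is at distance² 110809/2738 ≤ 118505/2738.
The points at distance exactly r from the centre are C, D, E — 3 points.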